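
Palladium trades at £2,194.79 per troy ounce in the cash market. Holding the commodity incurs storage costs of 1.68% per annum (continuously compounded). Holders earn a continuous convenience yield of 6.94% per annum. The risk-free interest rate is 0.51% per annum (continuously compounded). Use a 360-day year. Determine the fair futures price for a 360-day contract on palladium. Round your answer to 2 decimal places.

Net carry = r + u − y = 0.0051 + 0.0168 − 0.0694 = -0.0475
F = S·e^((r+u−y)T) = 2194.79 · e^(-0.0475 × 360/360) = 2194.79 · e^-0.04750000
= 2194.79 × 0.95361047 = £2,092.97 per troy ounce

£2,092.97 per troy ounce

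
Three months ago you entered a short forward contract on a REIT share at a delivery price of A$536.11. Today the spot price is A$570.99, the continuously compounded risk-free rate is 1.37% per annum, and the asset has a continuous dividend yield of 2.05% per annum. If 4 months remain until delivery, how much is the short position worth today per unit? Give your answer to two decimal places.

Current fair forward for the remaining 4 months: F = S·e^((r − q)·T), (r − q) = 0.0137 − 0.0205 = -0.0068
F = 570.99 · e^(-0.0068 × 4/12) = 570.99 × 0.997736 = 569.6973
Value of long forward = (F − K)·e^(−rT) = (569.6973 − 536.11) · e^(−0.0137·4/12)
= 33.5873 × 0.995444 = 33.43
Short position value = −(long value) = -A$33.43

-A$33.43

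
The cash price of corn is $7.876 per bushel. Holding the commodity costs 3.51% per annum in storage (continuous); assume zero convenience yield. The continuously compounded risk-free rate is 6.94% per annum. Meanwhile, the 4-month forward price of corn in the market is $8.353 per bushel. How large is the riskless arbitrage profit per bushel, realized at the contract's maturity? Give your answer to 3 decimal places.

Fair forward: F* = S·e^(carry·T), with carry = (r + u) = 0.0694 + 0.0351 = 0.1045
F* = 7.876 · e^(0.1045 × 4/12) = 7.876 · e^0.034833 = 7.876 × 1.035447 = $8.1552
Market $8.353 > fair $8.1552: forward overpriced → cash-and-carry (buy spot, short the forward).
At maturity, profit = |F_mkt − F*| = |8.353 − 8.1552| = $0.198 per bushel

$0.198 per bushel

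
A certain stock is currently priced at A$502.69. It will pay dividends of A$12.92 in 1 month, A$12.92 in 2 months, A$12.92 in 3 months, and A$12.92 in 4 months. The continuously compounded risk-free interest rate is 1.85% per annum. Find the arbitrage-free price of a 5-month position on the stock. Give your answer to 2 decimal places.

A$454.70

PV(dividends) I = 12.92·e^(−0.0185·1/12) + 12.92·e^(−0.0185·2/12) + 12.92·e^(−0.0185·3/12) + 12.92·e^(−0.0185·4/12)
I = 12.9001 + 12.8802 + 12.8604 + 12.8406 = 51.4813
F = (S − I)·e^(rT) = (502.69 − 51.4813) · e^(0.0185·5/12)
= 451.2087 · e^0.007708 = 451.2087 × 1.007738 = A$454.70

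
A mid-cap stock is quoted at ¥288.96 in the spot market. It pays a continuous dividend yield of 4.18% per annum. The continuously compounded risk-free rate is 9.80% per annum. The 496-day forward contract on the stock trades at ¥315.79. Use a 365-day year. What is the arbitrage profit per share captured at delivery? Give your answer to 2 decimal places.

¥3.90 per share

Fair forward: F* = S·e^(carry·T), with carry = (r − q) = 0.0980 − 0.0418 = 0.0562
F* = 288.96 · e^(0.0562 × 496/365) = 288.96 · e^0.076370 = 288.96 × 1.079362 = ¥311.8924
Market ¥315.79 > fair ¥311.8924: forward overpriced → cash-and-carry (buy spot, short the forward).
At maturity, profit = |F_mkt − F*| = |315.79 − 311.8924| = ¥3.90 per share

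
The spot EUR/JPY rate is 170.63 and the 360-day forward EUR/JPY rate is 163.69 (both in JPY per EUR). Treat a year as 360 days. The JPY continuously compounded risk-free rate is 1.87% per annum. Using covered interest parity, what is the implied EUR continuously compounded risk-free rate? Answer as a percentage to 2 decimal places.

6.02%

F = S·e^((r_JPY − r_EUR)T) ⇒ r_EUR = r_JPY − ln(F/S)/T
ln(163.69/170.63) = -0.041523; /(360/360) = -0.041523
r_EUR = 0.0187 + 0.041523 = 0.060223
r_EUR = 6.02%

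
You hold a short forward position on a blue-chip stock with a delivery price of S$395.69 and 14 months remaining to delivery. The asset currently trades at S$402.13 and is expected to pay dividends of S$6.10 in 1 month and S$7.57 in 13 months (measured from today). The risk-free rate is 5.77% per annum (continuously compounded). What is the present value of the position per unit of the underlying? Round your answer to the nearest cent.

-S$19.02

PV(remaining dividends) I = 6.10·e^(−0.0577·1/12) + 7.57·e^(−0.0577·13/12) = 13.1820
Current forward F = (S − I)·e^(rT) = (402.13 − 13.1820)·e^(0.0577·14/12) = 388.9480 × 1.069634 = 416.0320
Value (long) = (F − K)·e^(−rT) = (416.0320 − 395.69) × 0.934899 = 19.0177
Short position value = −(long value) = -S$19.02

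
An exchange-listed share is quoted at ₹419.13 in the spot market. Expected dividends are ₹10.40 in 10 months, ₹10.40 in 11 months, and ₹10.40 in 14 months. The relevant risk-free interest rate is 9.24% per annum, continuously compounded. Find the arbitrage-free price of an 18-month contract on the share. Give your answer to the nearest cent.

₹448.68

PV(dividends) I = 10.40·e^(−0.0924·10/12) + 10.40·e^(−0.0924·11/12) + 10.40·e^(−0.0924·14/12)
I = 9.6293 + 9.5554 + 9.3372 = 28.5219
F = (S − I)·e^(rT) = (419.13 − 28.5219) · e^(0.0924·18/12)
= 390.6081 · e^0.138600 = 390.6081 × 1.148665 = ₹448.68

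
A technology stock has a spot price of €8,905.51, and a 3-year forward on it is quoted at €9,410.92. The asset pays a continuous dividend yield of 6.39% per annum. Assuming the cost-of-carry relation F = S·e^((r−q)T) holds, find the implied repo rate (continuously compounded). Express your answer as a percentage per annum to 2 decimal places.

From F = S·e^((r−q)T): (r − q) = ln(F/S)/T
ln(9410.92/8905.51) = ln(1.056753) = 0.055201
(r − q) = 0.055201 / (3) = 0.018400
r = ln(F/S)/T + q = 0.018400 + 0.0639 = 0.082300
r = 8.23%

8.23%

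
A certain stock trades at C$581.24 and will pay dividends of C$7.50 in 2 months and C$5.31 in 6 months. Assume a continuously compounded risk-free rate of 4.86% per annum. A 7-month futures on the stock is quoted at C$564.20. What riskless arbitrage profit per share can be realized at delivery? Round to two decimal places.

PV(dividends) I = 7.50·e^(−0.0486·2/12) + 5.31·e^(−0.0486·6/12) = 12.6220
Fair futures F* = (S − I)·e^(rT) = (581.24 − 12.6220)·e^0.028350 = 568.6180 × 1.028756 = 584.9692
Market C$564.20 < fair 584.9692: forward underpriced → reverse cash-and-carry (short the stock, invest proceeds at r, pay the dividends, go long the forward).
Profit at T = |F_mkt − F*| = |564.20 − 584.9692| = C$20.77 per share

C$20.77 per share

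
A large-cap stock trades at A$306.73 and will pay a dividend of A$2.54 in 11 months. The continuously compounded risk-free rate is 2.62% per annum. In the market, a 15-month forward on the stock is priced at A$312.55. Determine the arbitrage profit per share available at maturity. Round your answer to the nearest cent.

PV(dividends) I = 2.54·e^(−0.0262·11/12) = 2.4797
Fair forward F* = (S − I)·e^(rT) = (306.73 − 2.4797)·e^0.032750 = 304.2503 × 1.033292 = 314.3794
Market A$312.55 < fair 314.3794: forward underpriced → reverse cash-and-carry (short the stock, invest proceeds at r, pay the dividends, go long the forward).
Profit at T = |F_mkt − F*| = |312.55 − 314.3794| = A$1.83 per share

A$1.83 per share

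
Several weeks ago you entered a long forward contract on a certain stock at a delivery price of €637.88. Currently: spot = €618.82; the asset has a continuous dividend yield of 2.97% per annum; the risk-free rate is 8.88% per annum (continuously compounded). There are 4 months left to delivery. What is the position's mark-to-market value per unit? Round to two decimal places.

-€6.55

Current fair forward for the remaining 4 months: F = S·e^((r − q)·T), (r − q) = 0.0888 − 0.0297 = 0.0591
F = 618.82 · e^(0.0591 × 4/12) = 618.82 × 1.019895 = 631.1314
Value of long forward = (F − K)·e^(−rT) = (631.1314 − 637.88) · e^(−0.0888·4/12)
= -6.7486 × 0.970834 = -6.55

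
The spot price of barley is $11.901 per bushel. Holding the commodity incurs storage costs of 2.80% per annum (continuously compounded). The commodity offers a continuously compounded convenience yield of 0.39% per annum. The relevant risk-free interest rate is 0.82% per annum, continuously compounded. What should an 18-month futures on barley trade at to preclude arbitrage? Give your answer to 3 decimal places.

Net carry = r + u − y = 0.0082 + 0.0280 − 0.0039 = 0.0323
F = S·e^((r+u−y)T) = 11.901 · e^(0.0323 × 18/12) = 11.901 · e^0.048450
= 11.901 × 1.049643 = $12.492 per bushel

$12.492 per bushel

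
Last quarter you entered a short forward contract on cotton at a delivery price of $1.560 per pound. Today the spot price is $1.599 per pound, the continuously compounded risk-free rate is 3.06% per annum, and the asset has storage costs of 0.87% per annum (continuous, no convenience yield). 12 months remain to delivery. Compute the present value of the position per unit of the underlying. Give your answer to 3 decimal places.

-$0.100 per pound

Current fair forward for the remaining 12 months: F = S·e^((r + u)·T), (r + u) = 0.0306 + 0.0087 = 0.0393
F = 1.599 · e^(0.0393 × 12/12) = 1.599 × 1.040082 = 1.6631
Value of long forward = (F − K)·e^(−rT) = (1.6631 − 1.560) · e^(−0.0306·12/12)
= 0.1031 × 0.969863 = 0.100
Short position value = −(long value) = -$0.100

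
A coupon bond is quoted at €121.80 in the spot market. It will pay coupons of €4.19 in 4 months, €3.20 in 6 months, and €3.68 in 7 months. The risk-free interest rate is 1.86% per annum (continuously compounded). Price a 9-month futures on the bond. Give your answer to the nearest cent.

PV(coupons) I = 4.19·e^(−0.0186·4/12) + 3.20·e^(−0.0186·6/12) + 3.68·e^(−0.0186·7/12)
I = 4.1641 + 3.1704 + 3.6403 = 10.9748
F = (S − I)·e^(rT) = (121.80 − 10.9748) · e^(0.0186·9/12)
= 110.8252 · e^0.013950 = 110.8252 × 1.014048 = €112.38

€112.38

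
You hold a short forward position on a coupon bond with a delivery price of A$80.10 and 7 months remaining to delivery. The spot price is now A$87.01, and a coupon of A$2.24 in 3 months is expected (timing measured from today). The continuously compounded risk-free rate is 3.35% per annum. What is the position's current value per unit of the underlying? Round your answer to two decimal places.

PV(remaining coupons) I = 2.24·e^(−0.0335·3/12) = 2.2213
Current forward F = (S − I)·e^(rT) = (87.01 − 2.2213)·e^(0.0335·7/12) = 84.7887 × 1.019734 = 86.4619
Value (long) = (F − K)·e^(−rT) = (86.4619 − 80.10) × 0.980648 = 6.2388
Short position value = −(long value) = -A$6.24

-A$6.24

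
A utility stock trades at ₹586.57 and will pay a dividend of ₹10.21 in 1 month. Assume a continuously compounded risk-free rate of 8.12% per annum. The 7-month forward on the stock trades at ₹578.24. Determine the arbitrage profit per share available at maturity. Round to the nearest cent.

₹26.15 per share

PV(dividends) I = 10.21·e^(−0.0812·1/12) = 10.1411
Fair forward F* = (S − I)·e^(rT) = (586.57 − 10.1411)·e^0.047367 = 576.4289 × 1.048507 = 604.3897
Market ₹578.24 < fair 604.3897: forward underpriced → reverse cash-and-carry (short the stock, invest proceeds at r, pay the dividends, go long the forward).
Profit at T = |F_mkt − F*| = |578.24 − 604.3897| = ₹26.15 per share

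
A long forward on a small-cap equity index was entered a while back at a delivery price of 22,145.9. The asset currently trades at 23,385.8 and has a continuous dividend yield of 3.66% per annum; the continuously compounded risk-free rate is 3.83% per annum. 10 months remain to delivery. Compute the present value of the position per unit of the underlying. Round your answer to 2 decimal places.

1233.06

Current fair forward for the remaining 10 months: F = S·e^((r − q)·T), (r − q) = 0.0383 − 0.0366 = 0.0017
F = 23385.8 · e^(0.0017 × 10/12) = 23385.8 × 1.00141767 = 23418.9533
Value of long forward = (F − K)·e^(−rT) = (23418.9533 − 22145.9) · e^(−0.0383·10/12)
= 1273.0533 × 0.96858729 = 1233.06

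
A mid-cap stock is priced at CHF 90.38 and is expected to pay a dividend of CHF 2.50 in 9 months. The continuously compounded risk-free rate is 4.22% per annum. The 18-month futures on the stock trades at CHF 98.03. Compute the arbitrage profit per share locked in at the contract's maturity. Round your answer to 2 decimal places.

CHF 4.32 per share

PV(dividends) I = 2.50·e^(−0.0422·9/12) = 2.4221
Fair futures F* = (S − I)·e^(rT) = (90.38 − 2.4221)·e^0.063300 = 87.9579 × 1.065346 = 93.7056
Market CHF 98.03 > fair 93.7056: forward overpriced → cash-and-carry (borrow at r, buy the stock and collect the dividends, short the forward).
Profit at T = |F_mkt − F*| = |98.03 − 93.7056| = CHF 4.32 per share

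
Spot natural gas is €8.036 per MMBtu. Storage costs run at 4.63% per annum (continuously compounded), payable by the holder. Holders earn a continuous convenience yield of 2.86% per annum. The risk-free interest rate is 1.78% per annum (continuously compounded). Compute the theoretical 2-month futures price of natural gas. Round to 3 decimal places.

€8.084 per MMBtu

Net carry = r + u − y = 0.0178 + 0.0463 − 0.0286 = 0.0355
F = S·e^((r+u−y)T) = 8.036 · e^(0.0355 × 2/12) = 8.036 · e^0.005917
= 8.036 × 1.005935 = €8.084 per MMBtu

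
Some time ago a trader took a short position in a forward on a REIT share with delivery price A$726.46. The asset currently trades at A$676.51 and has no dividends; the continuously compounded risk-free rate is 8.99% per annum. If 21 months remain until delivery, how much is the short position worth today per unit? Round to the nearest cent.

-A$55.80

Current fair forward for the remaining 21 months: F = S·e^(r·T), r = 0.0899
F = 676.51 · e^(0.0899 × 21/12) = 676.51 × 1.170376 = 791.7711
Value of long forward = (F − K)·e^(−rT) = (791.7711 − 726.46) · e^(−0.0899·21/12)
= 65.3111 × 0.854426 = 55.80
Short position value = −(long value) = -A$55.80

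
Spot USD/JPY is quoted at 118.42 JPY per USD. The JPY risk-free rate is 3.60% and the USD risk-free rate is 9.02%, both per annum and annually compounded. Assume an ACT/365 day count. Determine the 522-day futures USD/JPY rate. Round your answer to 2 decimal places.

By covered interest parity, F = S · (1+r_JPY)^T / (1+r_USD)^T
= 118.42 × 1.051881 / 1.131459 = 118.42 × 0.929668
F = 110.09 JPY per USD

110.09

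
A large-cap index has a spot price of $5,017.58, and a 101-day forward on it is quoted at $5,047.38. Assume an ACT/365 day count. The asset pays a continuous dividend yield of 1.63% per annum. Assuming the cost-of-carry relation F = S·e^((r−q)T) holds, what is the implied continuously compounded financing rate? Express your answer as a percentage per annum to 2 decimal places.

3.77%

From F = S·e^((r−q)T): (r − q) = ln(F/S)/T
ln(5047.38/5017.58) = ln(1.005939) = 0.005921
(r − q) = 0.005921 / (101/365) = 0.021398
r = ln(F/S)/T + q = 0.021398 + 0.0163 = 0.037698
r = 3.77%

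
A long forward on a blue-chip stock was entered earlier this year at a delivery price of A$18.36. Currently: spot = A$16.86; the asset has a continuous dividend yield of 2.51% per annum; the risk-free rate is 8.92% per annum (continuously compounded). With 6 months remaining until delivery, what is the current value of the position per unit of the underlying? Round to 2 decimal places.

Current fair forward for the remaining 6 months: F = S·e^((r − q)·T), (r − q) = 0.0892 − 0.0251 = 0.0641
F = 16.86 · e^(0.0641 × 6/12) = 16.86 × 1.032569 = 17.4091
Value of long forward = (F − K)·e^(−rT) = (17.4091 − 18.36) · e^(−0.0892·6/12)
= -0.9509 × 0.956380 = -0.91

-A$0.91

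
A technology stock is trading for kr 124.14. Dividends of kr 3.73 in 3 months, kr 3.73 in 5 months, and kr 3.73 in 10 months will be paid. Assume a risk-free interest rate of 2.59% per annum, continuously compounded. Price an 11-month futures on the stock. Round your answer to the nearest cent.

kr 115.81

PV(dividends) I = 3.73·e^(−0.0259·3/12) + 3.73·e^(−0.0259·5/12) + 3.73·e^(−0.0259·10/12)
I = 3.7059 + 3.6900 + 3.6504 = 11.0463
F = (S − I)·e^(rT) = (124.14 − 11.0463) · e^(0.0259·11/12)
= 113.0937 · e^0.023742 = 113.0937 × 1.024026 = kr 115.81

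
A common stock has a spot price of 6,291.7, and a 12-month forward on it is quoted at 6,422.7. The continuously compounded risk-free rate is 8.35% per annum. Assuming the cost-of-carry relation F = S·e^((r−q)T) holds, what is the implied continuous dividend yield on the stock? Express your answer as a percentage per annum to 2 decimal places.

From F = S·e^((r−q)T): (r − q) = ln(F/S)/T
ln(6422.7/6291.7) = ln(1.020821) = 0.020607
(r − q) = 0.020607 / (12/12) = 0.020607
q = r − ln(F/S)/T = 0.0835 − 0.020607 = 0.062893
q = 6.29%

6.29%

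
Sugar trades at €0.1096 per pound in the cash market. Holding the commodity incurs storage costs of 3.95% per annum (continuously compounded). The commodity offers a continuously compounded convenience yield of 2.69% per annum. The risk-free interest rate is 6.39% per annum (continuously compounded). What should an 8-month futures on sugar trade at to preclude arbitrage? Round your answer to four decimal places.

Net carry = r + u − y = 0.0639 + 0.0395 − 0.0269 = 0.0765
F = S·e^((r+u−y)T) = 0.1096 · e^(0.0765 × 8/12) = 0.1096 · e^0.051000
= 0.1096 × 1.052323 = €0.1153 per pound

€0.1153 per pound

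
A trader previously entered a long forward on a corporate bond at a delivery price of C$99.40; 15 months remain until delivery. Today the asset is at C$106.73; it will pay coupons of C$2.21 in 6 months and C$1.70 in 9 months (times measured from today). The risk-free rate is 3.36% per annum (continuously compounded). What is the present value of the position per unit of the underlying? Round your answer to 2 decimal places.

PV(remaining coupons) I = 2.21·e^(−0.0336·6/12) + 1.70·e^(−0.0336·9/12) = 3.8309
Current forward F = (S − I)·e^(rT) = (106.73 − 3.8309)·e^(0.0336·15/12) = 102.8991 × 1.042894 = 107.3129
Value (long) = (F − K)·e^(−rT) = (107.3129 − 99.40) × 0.958870 = 7.5874
Value = C$7.59

C$7.59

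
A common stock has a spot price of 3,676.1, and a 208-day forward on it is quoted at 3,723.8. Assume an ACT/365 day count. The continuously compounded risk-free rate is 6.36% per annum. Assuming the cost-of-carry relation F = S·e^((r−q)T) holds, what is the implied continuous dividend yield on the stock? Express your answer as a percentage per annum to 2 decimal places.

4.10%

From F = S·e^((r−q)T): (r − q) = ln(F/S)/T
ln(3723.8/3676.1) = ln(1.012976) = 0.012893
(r − q) = 0.012893 / (208/365) = 0.022625
q = r − ln(F/S)/T = 0.0636 − 0.022625 = 0.040975
q = 4.10%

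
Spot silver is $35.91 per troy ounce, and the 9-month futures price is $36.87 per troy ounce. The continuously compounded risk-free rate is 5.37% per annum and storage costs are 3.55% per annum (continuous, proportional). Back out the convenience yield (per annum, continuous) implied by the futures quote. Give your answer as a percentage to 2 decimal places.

5.40%

F = S·e^((r+u−y)T) ⇒ (r+u−y) = ln(F/S)/T
ln(36.87/35.91) = 0.026382; /T ⇒ 0.035176
y = r + u − ln(F/S)/T = 0.0537 + 0.0355 − 0.035176 = 0.054024
y = 5.40%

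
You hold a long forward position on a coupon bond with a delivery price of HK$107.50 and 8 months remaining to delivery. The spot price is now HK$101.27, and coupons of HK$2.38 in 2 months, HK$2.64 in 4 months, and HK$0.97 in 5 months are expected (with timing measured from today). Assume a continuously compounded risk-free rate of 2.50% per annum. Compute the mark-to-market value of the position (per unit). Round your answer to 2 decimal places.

-HK$10.40

PV(remaining coupons) I = 2.38·e^(−0.0250·2/12) + 2.64·e^(−0.0250·4/12) + 0.97·e^(−0.0250·5/12) = 5.9481
Current forward F = (S − I)·e^(rT) = (101.27 − 5.9481)·e^(0.0250·8/12) = 95.3219 × 1.016806 = 96.9239
Value (long) = (F − K)·e^(−rT) = (96.9239 − 107.50) × 0.983471 = -10.4013
Value = -HK$10.40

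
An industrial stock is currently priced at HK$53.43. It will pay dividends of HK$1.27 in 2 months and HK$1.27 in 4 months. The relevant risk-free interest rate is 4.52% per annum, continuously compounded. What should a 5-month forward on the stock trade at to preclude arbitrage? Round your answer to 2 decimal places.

HK$51.89

PV(dividends) I = 1.27·e^(−0.0452·2/12) + 1.27·e^(−0.0452·4/12)
I = 1.2605 + 1.2510 = 2.5115
F = (S − I)·e^(rT) = (53.43 − 2.5115) · e^(0.0452·5/12)
= 50.9185 · e^0.018833 = 50.9185 × 1.019011 = HK$51.89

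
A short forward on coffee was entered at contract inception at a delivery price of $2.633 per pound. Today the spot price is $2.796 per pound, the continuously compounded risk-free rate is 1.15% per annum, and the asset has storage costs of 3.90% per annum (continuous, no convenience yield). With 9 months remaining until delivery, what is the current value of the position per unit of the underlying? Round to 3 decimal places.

Current fair forward for the remaining 9 months: F = S·e^((r + u)·T), (r + u) = 0.0115 + 0.0390 = 0.0505
F = 2.796 · e^(0.0505 × 9/12) = 2.796 × 1.038601 = 2.9039
Value of long forward = (F − K)·e^(−rT) = (2.9039 − 2.633) · e^(−0.0115·9/12)
= 0.2709 × 0.991412 = 0.269
Short position value = −(long value) = -$0.269

-$0.269 per pound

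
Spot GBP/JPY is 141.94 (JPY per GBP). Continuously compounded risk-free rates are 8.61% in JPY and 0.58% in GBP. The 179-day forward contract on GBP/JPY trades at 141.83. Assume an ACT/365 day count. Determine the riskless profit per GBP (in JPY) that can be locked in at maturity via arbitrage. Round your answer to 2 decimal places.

5.81 per GBP (in JPY)

Fair forward: F* = S·e^(carry·T), with carry = (r_JPY − r_GBP) = 0.0861 − 0.0058 = 0.0803
F* = 141.94 · e^(0.0803 × 179/365) = 141.94 · e^0.039380 = 141.94 × 1.040166 = 147.6412
Market 141.83 < fair 147.6412: forward underpriced → reverse cash-and-carry (short spot, go long the forward).
At maturity, profit = |F_mkt − F*| = |141.83 − 147.6412| = 5.81 per GBP (in JPY)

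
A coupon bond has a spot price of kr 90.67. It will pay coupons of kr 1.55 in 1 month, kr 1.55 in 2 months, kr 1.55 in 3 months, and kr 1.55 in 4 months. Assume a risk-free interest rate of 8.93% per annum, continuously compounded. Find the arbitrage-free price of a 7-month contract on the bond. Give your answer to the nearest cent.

kr 89.11

PV(coupons) I = 1.55·e^(−0.0893·1/12) + 1.55·e^(−0.0893·2/12) + 1.55·e^(−0.0893·3/12) + 1.55·e^(−0.0893·4/12)
I = 1.5385 + 1.5271 + 1.5158 + 1.5045 = 6.0859
F = (S − I)·e^(rT) = (90.67 − 6.0859) · e^(0.0893·7/12)
= 84.5841 · e^0.052092 = 84.5841 × 1.053473 = kr 89.11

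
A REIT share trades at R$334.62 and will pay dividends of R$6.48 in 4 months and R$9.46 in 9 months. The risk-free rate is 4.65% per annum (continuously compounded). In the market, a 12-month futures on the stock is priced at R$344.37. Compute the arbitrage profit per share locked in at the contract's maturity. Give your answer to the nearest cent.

R$10.08 per share

PV(dividends) I = 6.48·e^(−0.0465·4/12) + 9.46·e^(−0.0465·9/12) = 15.5161
Fair futures F* = (S − I)·e^(rT) = (334.62 − 15.5161)·e^0.046500 = 319.1039 × 1.047598 = 334.2926
Market R$344.37 > fair 334.2926: forward overpriced → cash-and-carry (borrow at r, buy the stock and collect the dividends, short the forward).
Profit at T = |F_mkt − F*| = |344.37 − 334.2926| = R$10.08 per share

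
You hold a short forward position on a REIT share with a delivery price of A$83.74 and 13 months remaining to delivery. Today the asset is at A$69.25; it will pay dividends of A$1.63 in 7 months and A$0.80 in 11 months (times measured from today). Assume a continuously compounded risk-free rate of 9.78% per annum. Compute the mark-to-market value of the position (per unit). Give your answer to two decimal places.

PV(remaining dividends) I = 1.63·e^(−0.0978·7/12) + 0.80·e^(−0.0978·11/12) = 2.2710
Current forward F = (S − I)·e^(rT) = (69.25 − 2.2710)·e^(0.0978·13/12) = 66.9790 × 1.111766 = 74.4650
Value (long) = (F − K)·e^(−rT) = (74.4650 − 83.74) × 0.899470 = -8.3426
Short position value = −(long value) = A$8.34

A$8.34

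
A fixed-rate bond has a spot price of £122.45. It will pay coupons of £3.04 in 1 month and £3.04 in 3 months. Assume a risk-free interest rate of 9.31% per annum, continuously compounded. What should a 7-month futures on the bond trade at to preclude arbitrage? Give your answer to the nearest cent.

PV(coupons) I = 3.04·e^(−0.0931·1/12) + 3.04·e^(−0.0931·3/12)
I = 3.0165 + 2.9701 = 5.9866
F = (S − I)·e^(rT) = (122.45 − 5.9866) · e^(0.0931·7/12)
= 116.4634 · e^0.054308 = 116.4634 × 1.055810 = £122.96

£122.96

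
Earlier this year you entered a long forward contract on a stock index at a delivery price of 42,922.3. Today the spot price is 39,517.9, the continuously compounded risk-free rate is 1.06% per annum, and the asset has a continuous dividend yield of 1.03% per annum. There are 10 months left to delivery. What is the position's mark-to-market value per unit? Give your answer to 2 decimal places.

-3364.67

Current fair forward for the remaining 10 months: F = S·e^((r − q)·T), (r − q) = 0.0106 − 0.0103 = 0.0003
F = 39517.9 · e^(0.0003 × 10/12) = 39517.9 × 1.00025003 = 39527.7807
Value of long forward = (F − K)·e^(−rT) = (39527.7807 − 42922.3) · e^(−0.0106·10/12)
= -3394.5193 × 0.99120557 = -3364.67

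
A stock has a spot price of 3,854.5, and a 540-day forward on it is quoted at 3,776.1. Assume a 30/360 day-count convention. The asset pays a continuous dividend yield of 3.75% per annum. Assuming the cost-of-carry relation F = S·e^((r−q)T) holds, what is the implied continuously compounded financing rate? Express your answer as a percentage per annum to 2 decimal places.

2.38%

From F = S·e^((r−q)T): (r − q) = ln(F/S)/T
ln(3776.1/3854.5) = ln(0.979660) = -0.020550
(r − q) = -0.020550 / (540/360) = -0.013700
r = ln(F/S)/T + q = -0.013700 + 0.0375 = 0.023800
r = 2.38%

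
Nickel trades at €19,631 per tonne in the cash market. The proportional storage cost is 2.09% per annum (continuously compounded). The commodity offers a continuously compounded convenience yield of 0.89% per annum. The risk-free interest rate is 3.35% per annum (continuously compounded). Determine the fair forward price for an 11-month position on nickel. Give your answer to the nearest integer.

€20,467 per tonne

Net carry = r + u − y = 0.0335 + 0.0209 − 0.0089 = 0.0455
F = S·e^((r+u−y)T) = 19631 · e^(0.0455 × 11/12) = 19631 · e^0.041708
= 19631 × 1.042590 = €20,467 per tonne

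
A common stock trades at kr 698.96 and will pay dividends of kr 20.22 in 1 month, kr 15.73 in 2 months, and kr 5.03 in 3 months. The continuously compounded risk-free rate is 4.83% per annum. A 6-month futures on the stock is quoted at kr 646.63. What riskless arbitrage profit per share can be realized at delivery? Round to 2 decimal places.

kr 27.71 per share

PV(dividends) I = 20.22·e^(−0.0483·1/12) + 15.73·e^(−0.0483·2/12) + 5.03·e^(−0.0483·3/12) = 40.7123
Fair futures F* = (S − I)·e^(rT) = (698.96 − 40.7123)·e^0.024150 = 658.2477 × 1.024444 = 674.3379
Market kr 646.63 < fair 674.3379: forward underpriced → reverse cash-and-carry (short the stock, invest proceeds at r, pay the dividends, go long the forward).
Profit at T = |F_mkt − F*| = |646.63 − 674.3379| = kr 27.71 per share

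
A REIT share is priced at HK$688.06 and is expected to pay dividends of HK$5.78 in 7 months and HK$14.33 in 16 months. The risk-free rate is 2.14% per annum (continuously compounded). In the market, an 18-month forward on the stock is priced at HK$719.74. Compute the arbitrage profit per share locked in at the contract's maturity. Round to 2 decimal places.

PV(dividends) I = 5.78·e^(−0.0214·7/12) + 14.33·e^(−0.0214·16/12) = 19.6352
Fair forward F* = (S − I)·e^(rT) = (688.06 − 19.6352)·e^0.032100 = 668.4248 × 1.032621 = 690.2295
Market HK$719.74 > fair 690.2295: forward overpriced → cash-and-carry (borrow at r, buy the stock and collect the dividends, short the forward).
Profit at T = |F_mkt − F*| = |719.74 − 690.2295| = HK$29.51 per share

HK$29.51 per share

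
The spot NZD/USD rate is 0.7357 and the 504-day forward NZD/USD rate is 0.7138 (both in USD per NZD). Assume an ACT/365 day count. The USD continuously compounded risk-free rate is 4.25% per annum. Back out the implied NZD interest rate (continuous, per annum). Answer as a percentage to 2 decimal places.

F = S·e^((r_USD − r_NZD)T) ⇒ r_NZD = r_USD − ln(F/S)/T
ln(0.7138/0.7357) = -0.030220; /(504/365) = -0.021886
r_NZD = 0.0425 + 0.021886 = 0.064386
r_NZD = 6.44%

6.44%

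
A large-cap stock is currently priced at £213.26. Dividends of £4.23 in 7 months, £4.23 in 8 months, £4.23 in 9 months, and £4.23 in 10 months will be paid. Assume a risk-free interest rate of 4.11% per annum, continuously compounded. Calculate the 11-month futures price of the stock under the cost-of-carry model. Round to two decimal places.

£204.38

PV(dividends) I = 4.23·e^(−0.0411·7/12) + 4.23·e^(−0.0411·8/12) + 4.23·e^(−0.0411·9/12) + 4.23·e^(−0.0411·10/12)
I = 4.1298 + 4.1157 + 4.1016 + 4.0876 = 16.4347
F = (S − I)·e^(rT) = (213.26 − 16.4347) · e^(0.0411·11/12)
= 196.8253 · e^0.037675 = 196.8253 × 1.038394 = £204.38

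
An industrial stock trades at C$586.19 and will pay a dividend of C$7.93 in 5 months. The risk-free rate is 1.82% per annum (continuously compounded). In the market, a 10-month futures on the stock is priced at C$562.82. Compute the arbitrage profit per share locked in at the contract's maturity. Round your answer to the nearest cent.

C$24.34 per share

PV(dividends) I = 7.93·e^(−0.0182·5/12) = 7.8701
Fair futures F* = (S − I)·e^(rT) = (586.19 − 7.8701)·e^0.015167 = 578.3199 × 1.015283 = 587.1584
Market C$562.82 < fair 587.1584: forward underpriced → reverse cash-and-carry (short the stock, invest proceeds at r, pay the dividends, go long the forward).
Profit at T = |F_mkt − F*| = |562.82 − 587.1584| = C$24.34 per share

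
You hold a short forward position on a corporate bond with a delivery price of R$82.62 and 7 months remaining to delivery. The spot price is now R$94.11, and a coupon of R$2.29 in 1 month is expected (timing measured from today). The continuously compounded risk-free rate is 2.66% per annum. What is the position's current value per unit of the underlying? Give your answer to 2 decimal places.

PV(remaining coupons) I = 2.29·e^(−0.0266·1/12) = 2.2849
Current forward F = (S − I)·e^(rT) = (94.11 − 2.2849)·e^(0.0266·7/12) = 91.8251 × 1.015638 = 93.2611
Value (long) = (F − K)·e^(−rT) = (93.2611 − 82.62) × 0.984603 = 10.4773
Short position value = −(long value) = -R$10.48

-R$10.48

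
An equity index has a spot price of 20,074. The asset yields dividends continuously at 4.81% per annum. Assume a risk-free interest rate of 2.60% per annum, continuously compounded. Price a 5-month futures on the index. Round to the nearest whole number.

19,890

F = S·e^((r − q)T) = 20074 · e^((0.0260 − 0.0481) × 5/12)
= 20074 · e^-0.009208 = 20074 × 0.990834
F = 19,890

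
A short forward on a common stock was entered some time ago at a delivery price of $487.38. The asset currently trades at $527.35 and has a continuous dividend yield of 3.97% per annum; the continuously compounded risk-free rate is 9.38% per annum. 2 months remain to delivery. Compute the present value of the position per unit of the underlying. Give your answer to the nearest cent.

Current fair forward for the remaining 2 months: F = S·e^((r − q)·T), (r − q) = 0.0938 − 0.0397 = 0.0541
F = 527.35 · e^(0.0541 × 2/12) = 527.35 × 1.009057 = 532.1262
Value of long forward = (F − K)·e^(−rT) = (532.1262 − 487.38) · e^(−0.0938·2/12)
= 44.7462 × 0.984488 = 44.05
Short position value = −(long value) = -$44.05

-$44.05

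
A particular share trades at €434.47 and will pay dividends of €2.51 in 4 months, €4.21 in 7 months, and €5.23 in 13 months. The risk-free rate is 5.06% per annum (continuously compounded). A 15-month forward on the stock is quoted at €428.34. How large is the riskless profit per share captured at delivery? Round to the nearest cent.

PV(dividends) I = 2.51·e^(−0.0506·4/12) + 4.21·e^(−0.0506·7/12) + 5.23·e^(−0.0506·13/12) = 11.5066
Fair forward F* = (S − I)·e^(rT) = (434.47 − 11.5066)·e^0.063250 = 422.9634 × 1.065293 = 450.5799
Market €428.34 < fair 450.5799: forward underpriced → reverse cash-and-carry (short the stock, invest proceeds at r, pay the dividends, go long the forward).
Profit at T = |F_mkt − F*| = |428.34 − 450.5799| = €22.24 per share

€22.24 per share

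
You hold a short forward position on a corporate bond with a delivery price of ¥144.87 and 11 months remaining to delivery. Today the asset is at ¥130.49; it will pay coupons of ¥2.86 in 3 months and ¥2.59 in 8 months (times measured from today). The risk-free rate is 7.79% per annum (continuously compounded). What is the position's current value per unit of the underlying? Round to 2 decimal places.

PV(remaining coupons) I = 2.86·e^(−0.0779·3/12) + 2.59·e^(−0.0779·8/12) = 5.2638
Current forward F = (S − I)·e^(rT) = (130.49 − 5.2638)·e^(0.0779·11/12) = 125.2262 × 1.074020 = 134.4954
Value (long) = (F − K)·e^(−rT) = (134.4954 − 144.87) × 0.931082 = -9.6596
Short position value = −(long value) = ¥9.66

¥9.66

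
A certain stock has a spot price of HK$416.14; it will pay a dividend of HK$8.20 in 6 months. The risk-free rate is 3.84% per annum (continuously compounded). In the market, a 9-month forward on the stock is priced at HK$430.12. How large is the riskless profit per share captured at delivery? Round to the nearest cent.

PV(dividends) I = 8.20·e^(−0.0384·6/12) = 8.0441
Fair forward F* = (S − I)·e^(rT) = (416.14 − 8.0441)·e^0.028800 = 408.0959 × 1.029219 = 420.0201
Market HK$430.12 > fair 420.0201: forward overpriced → cash-and-carry (borrow at r, buy the stock and collect the dividends, short the forward).
Profit at T = |F_mkt − F*| = |430.12 − 420.0201| = HK$10.10 per share

HK$10.10 per share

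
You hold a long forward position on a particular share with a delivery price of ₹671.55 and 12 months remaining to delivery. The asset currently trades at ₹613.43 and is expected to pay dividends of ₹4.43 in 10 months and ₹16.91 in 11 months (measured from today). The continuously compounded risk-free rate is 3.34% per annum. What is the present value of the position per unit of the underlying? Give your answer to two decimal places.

-₹56.77

PV(remaining dividends) I = 4.43·e^(−0.0334·10/12) + 16.91·e^(−0.0334·11/12) = 20.7085
Current forward F = (S − I)·e^(rT) = (613.43 − 20.7085)·e^(0.0334·12/12) = 592.7215 × 1.033964 = 612.8527
Value (long) = (F − K)·e^(−rT) = (612.8527 − 671.55) × 0.967152 = -56.7692
Value = -₹56.77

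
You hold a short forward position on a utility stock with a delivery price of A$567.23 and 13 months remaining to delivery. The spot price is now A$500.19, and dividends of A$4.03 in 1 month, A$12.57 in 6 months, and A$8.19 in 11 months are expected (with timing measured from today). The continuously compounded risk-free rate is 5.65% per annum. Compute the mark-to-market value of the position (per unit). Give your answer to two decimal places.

PV(remaining dividends) I = 4.03·e^(−0.0565·1/12) + 12.57·e^(−0.0565·6/12) + 8.19·e^(−0.0565·11/12) = 24.0076
Current forward F = (S − I)·e^(rT) = (500.19 − 24.0076)·e^(0.0565·13/12) = 476.1824 × 1.063120 = 506.2390
Value (long) = (F − K)·e^(−rT) = (506.2390 − 567.23) × 0.940627 = -57.3698
Short position value = −(long value) = A$57.37

A$57.37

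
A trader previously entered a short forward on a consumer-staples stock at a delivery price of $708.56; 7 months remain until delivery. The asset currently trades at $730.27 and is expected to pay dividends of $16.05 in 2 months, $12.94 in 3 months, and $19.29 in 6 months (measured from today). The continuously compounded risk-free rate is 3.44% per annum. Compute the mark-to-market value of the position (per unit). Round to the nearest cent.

PV(remaining dividends) I = 16.05·e^(−0.0344·2/12) + 12.94·e^(−0.0344·3/12) + 19.29·e^(−0.0344·6/12) = 47.7485
Current forward F = (S − I)·e^(rT) = (730.27 − 47.7485)·e^(0.0344·7/12) = 682.5215 × 1.020269 = 696.3555
Value (long) = (F − K)·e^(−rT) = (696.3555 − 708.56) × 0.980133 = -11.9620
Short position value = −(long value) = $11.96

$11.96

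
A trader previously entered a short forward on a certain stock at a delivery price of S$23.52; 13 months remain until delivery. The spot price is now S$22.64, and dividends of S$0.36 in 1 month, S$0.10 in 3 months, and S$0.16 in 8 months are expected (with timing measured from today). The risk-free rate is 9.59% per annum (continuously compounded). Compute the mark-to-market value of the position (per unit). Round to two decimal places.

-S$0.84

PV(remaining dividends) I = 0.36·e^(−0.0959·1/12) + 0.10·e^(−0.0959·3/12) + 0.16·e^(−0.0959·8/12) = 0.6049
Current forward F = (S − I)·e^(rT) = (22.64 − 0.6049)·e^(0.0959·13/12) = 22.0351 × 1.109480 = 24.4475
Value (long) = (F − K)·e^(−rT) = (24.4475 − 23.52) × 0.901323 = 0.8360
Short position value = −(long value) = -S$0.84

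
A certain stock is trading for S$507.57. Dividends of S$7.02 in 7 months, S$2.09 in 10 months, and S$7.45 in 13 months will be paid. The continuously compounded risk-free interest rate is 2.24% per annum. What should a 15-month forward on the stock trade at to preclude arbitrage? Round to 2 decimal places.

PV(dividends) I = 7.02·e^(−0.0224·7/12) + 2.09·e^(−0.0224·10/12) + 7.45·e^(−0.0224·13/12)
I = 6.9289 + 2.0513 + 7.2714 = 16.2516
F = (S − I)·e^(rT) = (507.57 − 16.2516) · e^(0.0224·15/12)
= 491.3184 · e^0.028000 = 491.3184 × 1.028396 = S$505.27

S$505.27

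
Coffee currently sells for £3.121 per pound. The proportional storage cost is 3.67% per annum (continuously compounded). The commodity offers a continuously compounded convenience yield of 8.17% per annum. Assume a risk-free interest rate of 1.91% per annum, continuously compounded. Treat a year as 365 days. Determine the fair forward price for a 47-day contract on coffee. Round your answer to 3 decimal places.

£3.111 per pound

Net carry = r + u − y = 0.0191 + 0.0367 − 0.0817 = -0.0259
F = S·e^((r+u−y)T) = 3.121 · e^(-0.0259 × 47/365) = 3.121 · e^-0.003335
= 3.121 × 0.996671 = £3.111 per pound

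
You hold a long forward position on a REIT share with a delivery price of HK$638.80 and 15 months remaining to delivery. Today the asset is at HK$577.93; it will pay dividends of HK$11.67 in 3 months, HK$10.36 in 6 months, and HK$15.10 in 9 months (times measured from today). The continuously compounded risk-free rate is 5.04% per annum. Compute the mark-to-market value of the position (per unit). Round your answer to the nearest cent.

-HK$58.03

PV(remaining dividends) I = 11.67·e^(−0.0504·3/12) + 10.36·e^(−0.0504·6/12) + 15.10·e^(−0.0504·9/12) = 36.1659
Current forward F = (S − I)·e^(rT) = (577.93 − 36.1659)·e^(0.0504·15/12) = 541.7641 × 1.065027 = 576.9934
Value (long) = (F − K)·e^(−rT) = (576.9934 − 638.80) × 0.938943 = -58.0329
Value = -HK$58.03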